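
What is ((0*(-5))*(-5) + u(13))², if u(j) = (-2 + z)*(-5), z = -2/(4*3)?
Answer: 4225/36 ≈ 117.36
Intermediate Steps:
z = -⅙ (z = -2/12 = -2*1/12 = -⅙ ≈ -0.16667)
u(j) = 65/6 (u(j) = (-2 - ⅙)*(-5) = -13/6*(-5) = 65/6)
((0*(-5))*(-5) + u(13))² = ((0*(-5))*(-5) + 65/6)² = (0*(-5) + 65/6)² = (0 + 65/6)² = (65/6)² = 4225/36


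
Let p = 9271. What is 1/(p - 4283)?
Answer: 1/4988 ≈ 0.00020048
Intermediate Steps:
1/(p - 4283) = 1/(9271 - 4283) = 1/4988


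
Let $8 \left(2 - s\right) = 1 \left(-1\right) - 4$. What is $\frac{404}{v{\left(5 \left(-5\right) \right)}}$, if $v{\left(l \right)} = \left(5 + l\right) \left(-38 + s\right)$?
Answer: $\frac{808}{1415} \approx 0.57102$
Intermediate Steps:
$s = \frac{21}{8}$ ($s = 2 - \frac{1 \left(-1\right) - 4}{8} = 2 - \frac{-1 - 4}{8} = 2 - - \frac{5}{8} = 2 + \frac{5}{8} = \frac{21}{8} \approx 2.625$)
$v{\left(l \right)} = - \frac{1415}{8} - \frac{283 l}{8}$ ($v{\left(l \right)} = \left(5 + l\right) \left(-38 + \frac{21}{8}\right) = \left(5 + l\right) \left(- \frac{283}{8}\right) = - \frac{1415}{8} - \frac{283 l}{8}$)
$\frac{404}{v{\left(5 \left(-5\right) \right)}} = \frac{404}{- \frac{1415}{8} - \frac{283 \cdot 5 \left(-5\right)}{8}} = \frac{404}{- \frac{1415}{8} - - \frac{7075}{8}} = \frac{404}{- \frac{1415}{8} + \frac{7075}{8}} = \frac{404}{\frac{1415}{2}} = 404 \cdot \frac{2}{1415} = \frac{808}{1415}$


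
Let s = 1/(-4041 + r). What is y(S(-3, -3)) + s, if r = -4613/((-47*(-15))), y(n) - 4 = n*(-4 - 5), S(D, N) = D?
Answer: 88458353/2853518 ≈ 31.000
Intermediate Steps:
y(n) = 4 - 9*n (y(n) = 4 + n*(-4 - 5) = 4 + n*(-9) = 4 - 9*n)
r = -4613/705 ≈ -6.5433
s = -705/2853518 (s = 1/(-4041 - 4613/705) = 1/(-2853518/705) = -705/2853518 ≈ -0.00024706)
y(S(-3, -3)) + s = (4 - 9*(-3)) - 705/2853518 = (4 + 27) - 705/2853518 = 31 - 705/2853518 = 88458353/2853518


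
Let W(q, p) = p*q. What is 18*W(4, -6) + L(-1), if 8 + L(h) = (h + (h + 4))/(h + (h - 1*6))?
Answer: -1761/4 ≈ -440.25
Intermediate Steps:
L(h) = -8 + (4 + 2*h)/(-6 + 2*h) (L(h) = -8 + (h + (h + 4))/(h + (h - 1*6)) = -8 + (h + (4 + h))/(h + (h - 6)) = -8 + (4 + 2*h)/(h + (-6 + h)) = -8 + (4 + 2*h)/(-6 + 2*h))
18*W(4, -6) + L(-1) = 18*(-6*4) + (26 - 7*(-1))/(-3 - 1) = 18*(-24) + (26 + 7)/(-4) = -432 - 1/4*33 = -432 - 33/4 = -1761/4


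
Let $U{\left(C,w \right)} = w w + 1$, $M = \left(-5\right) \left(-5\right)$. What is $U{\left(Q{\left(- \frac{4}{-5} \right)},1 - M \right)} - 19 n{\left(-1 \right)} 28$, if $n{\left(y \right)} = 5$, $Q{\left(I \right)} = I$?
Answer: $-1534820$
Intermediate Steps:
$M = 25$
$U{\left(C,w \right)} = 1 + w^{2}$ ($U{\left(C,w \right)} = w^{2} + 1 = 1 + w^{2}$)
$U{\left(Q{\left(- \frac{4}{-5} \right)},1 - M \right)} - 19 n{\left(-1 \right)} 28 = \left(1 + \left(1 - 25\right)^{2}\right) \left(-19\right) 5 \cdot 28 = \left(1 + \left(1 - 25\right)^{2}\right) \left(\left(-95\right) 28\right) = \left(1 + \left(-24\right)^{2}\right) \left(-2660\right) = \left(1 + 576\right) \left(-2660\right) = 577 \left(-2660\right) = -1534820$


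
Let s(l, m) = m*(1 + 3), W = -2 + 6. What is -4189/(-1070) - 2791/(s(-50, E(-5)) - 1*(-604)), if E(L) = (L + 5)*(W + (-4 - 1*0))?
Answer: -228107/323140 ≈ -0.70591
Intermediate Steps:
W = 4
E(L) = 0 (E(L) = (L + 5)*(4 + (-4 - 1*0)) = (5 + L)*(4 + (-4 + 0)) = (5 + L)*(4 - 4) = (5 + L)*0 = 0)
s(l, m) = 4*m (s(l, m) = m*4 = 4*m)
-4189/(-1070) - 2791/(s(-50, E(-5)) - 1*(-604)) = -4189/(-1070) - 2791/(4*0 - 1*(-604)) = -4189*(-1/1070) - 2791/(0 + 604) = 4189/1070 - 2791/604 = -228107/323140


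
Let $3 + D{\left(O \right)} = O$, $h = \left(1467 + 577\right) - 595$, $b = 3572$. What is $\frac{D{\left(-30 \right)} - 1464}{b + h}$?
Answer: $- \frac{1497}{5021} \approx -0.29815$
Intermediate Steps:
$h = 1449$ ($h = 2044 - 595 = 1449$)
$D{\left(O \right)} = -3 + O$
$\frac{D{\left(-30 \right)} - 1464}{b + h} = \frac{\left(-3 - 30\right) - 1464}{3572 + 1449} = \frac{-33 - 1464}{5021} = \left(-1497\right) \frac{1}{5021} = - \frac{1497}{5021}$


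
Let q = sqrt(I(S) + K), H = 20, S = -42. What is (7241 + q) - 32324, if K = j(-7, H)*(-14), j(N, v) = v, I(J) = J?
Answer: -25083 + I*sqrt(322) ≈ -25083.0 + 17.944*I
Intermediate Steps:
K = -280 (K = 20*(-14) = -280)
q = I*sqrt(322) (q = sqrt(-42 - 280) = sqrt(-322) = I*sqrt(322) ≈ 17.944*I)
(7241 + q) - 32324 = (7241 + I*sqrt(322)) - 32324 = -25083 + I*sqrt(322)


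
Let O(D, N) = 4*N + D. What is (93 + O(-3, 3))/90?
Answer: 17/15 ≈ 1.1333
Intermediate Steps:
O(D, N) = D + 4*N
(93 + O(-3, 3))/90 = (93 + (-3 + 4*3))/90 = (93 + (-3 + 12))*(1/90) = (93 + 9)*(1/90) = 102*(1/90) = 17/15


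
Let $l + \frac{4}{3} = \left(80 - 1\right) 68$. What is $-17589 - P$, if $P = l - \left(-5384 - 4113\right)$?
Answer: $- \frac{97370}{3} \approx -32457.0$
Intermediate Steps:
$l = \frac{16112}{3}$ ($l = - \frac{4}{3} + \left(80 - 1\right) 68 = - \frac{4}{3} + 79 \cdot 68 = - \frac{4}{3} + 5372 = \frac{16112}{3} \approx 5370.7$)
$P = \frac{44603}{3}$ ($P = \frac{16112}{3} - \left(-5384 - 4113\right) = \frac{16112}{3} - -9497 = \frac{16112}{3} + 9497 = \frac{44603}{3} \approx 14868.0$)
$-17589 - P = -17589 - \frac{44603}{3} = - \frac{97370}{3}$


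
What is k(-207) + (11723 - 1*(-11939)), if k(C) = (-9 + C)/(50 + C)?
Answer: 3715150/157 ≈ 23663.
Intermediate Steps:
k(C) = (-9 + C)/(50 + C)
k(-207) + (11723 - 1*(-11939)) = (-9 - 207)/(50 - 207) + (11723 - 1*(-11939)) = -216/(-157) + (11723 + 11939) = -1/157*(-216) + 23662 = 216/157 + 23662 = 3715150/157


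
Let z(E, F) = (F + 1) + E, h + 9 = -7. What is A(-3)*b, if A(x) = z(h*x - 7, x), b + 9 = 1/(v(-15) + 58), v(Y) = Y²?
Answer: -99294/283 ≈ -350.86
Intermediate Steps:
h = -16 (h = -9 - 7 = -16)
z(E, F) = 1 + E + F (z(E, F) = (1 + F) + E = 1 + E + F)
b = -2546/283 (b = -9 + 1/((-15)² + 58) = -9 + 1/(225 + 58) = -9 + 1/283 = -2546/283 ≈ -8.9965)
A(x) = -6 - 15*x (A(x) = 1 + (-16*x - 7) + x = 1 + (-7 - 16*x) + x = -6 - 15*x)
A(-3)*b = (-6 - 15*(-3))*(-2546/283) = (-6 + 45)*(-2546/283) = 39*(-2546/283) = -99294/283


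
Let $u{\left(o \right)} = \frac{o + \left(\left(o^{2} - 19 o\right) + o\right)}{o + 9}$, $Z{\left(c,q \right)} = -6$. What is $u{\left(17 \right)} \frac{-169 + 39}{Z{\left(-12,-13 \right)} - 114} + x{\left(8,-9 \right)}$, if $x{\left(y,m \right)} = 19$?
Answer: $19$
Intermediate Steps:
$u{\left(o \right)} = \frac{o^{2} - 17 o}{9 + o}$ ($u{\left(o \right)} = \frac{o + \left(o^{2} - 18 o\right)}{9 + o} = \frac{o^{2} - 17 o}{9 + o}$)
$u{\left(17 \right)} \frac{-169 + 39}{Z{\left(-12,-13 \right)} - 114} + x{\left(8,-9 \right)} = \frac{17 \left(-17 + 17\right)}{9 + 17} \frac{-169 + 39}{-6 - 114} + 19 = 17 \cdot \frac{1}{26} \cdot 0 \left(- \frac{130}{-120}\right) + 19 = 17 \cdot \frac{1}{26} \cdot 0 \left(\left(-130\right) \left(- \frac{1}{120}\right)\right) + 19 = 0 \cdot \frac{13}{12} + 19 = 0 + 19 = 19$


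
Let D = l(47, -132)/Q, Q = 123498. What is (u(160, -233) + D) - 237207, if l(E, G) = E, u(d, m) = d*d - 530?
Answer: -26198495179/123498 ≈ -2.1214e+5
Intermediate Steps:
u(d, m) = -530 + d**2 (u(d, m) = d**2 - 530 = -530 + d**2)
D = 47/123498 ≈ 0.00038057
(u(160, -233) + D) - 237207 = ((-530 + 160**2) + 47/123498) - 237207 = ((-530 + 25600) + 47/123498) - 237207 = (25070 + 47/123498) - 237207 = 3096094907/123498 - 237207 = -26198495179/123498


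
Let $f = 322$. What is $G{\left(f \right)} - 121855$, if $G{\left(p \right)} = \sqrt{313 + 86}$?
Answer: $-121855 + \sqrt{399} \approx -1.2184 \cdot 10^{5}$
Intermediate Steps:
$G{\left(p \right)} = \sqrt{399}$
$G{\left(f \right)} - 121855 = \sqrt{399} - 121855 = -121855 + \sqrt{399}$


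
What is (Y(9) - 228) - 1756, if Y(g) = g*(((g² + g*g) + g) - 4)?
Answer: -481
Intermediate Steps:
Y(g) = g*(-4 + g + 2*g²) (Y(g) = g*(((g² + g²) + g) - 4) = g*((2*g² + g) - 4) = g*((g + 2*g²) - 4) = g*(-4 + g + 2*g²))
(Y(9) - 228) - 1756 = (9*(-4 + 9 + 2*9²) - 228) - 1756 = (9*(-4 + 9 + 2*81) - 228) - 1756 = (9*(-4 + 9 + 162) - 228) - 1756 = (9*167 - 228) - 1756 = (1503 - 228) - 1756 = 1275 - 1756 = -481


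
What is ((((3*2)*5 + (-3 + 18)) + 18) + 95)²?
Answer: 24964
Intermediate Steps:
((((3*2)*5 + (-3 + 18)) + 18) + 95)² = (((6*5 + 15) + 18) + 95)² = (((30 + 15) + 18) + 95)² = ((45 + 18) + 95)² = (63 + 95)² = 158² = 24964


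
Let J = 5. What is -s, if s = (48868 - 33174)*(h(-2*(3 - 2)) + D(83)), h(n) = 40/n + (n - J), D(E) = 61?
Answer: -533596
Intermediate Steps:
h(n) = -5 + n + 40/n (h(n) = 40/n + (n - 1*5) = 40/n + (n - 5) = 40/n + (-5 + n) = -5 + n + 40/n)
s = 533596 (s = (48868 - 33174)*((-5 - 2*(3 - 2) + 40/((-2*(3 - 2)))) + 61) = 15694*((-5 - 2*1 + 40/((-2*1))) + 61) = 15694*((-5 - 2 + 40/(-2)) + 61) = 15694*((-5 - 2 + 40*(-1/2)) + 61) = 15694*((-5 - 2 - 20) + 61) = 15694*(-27 + 61) = 15694*34 = 533596)
-s = -1*533596 = -533596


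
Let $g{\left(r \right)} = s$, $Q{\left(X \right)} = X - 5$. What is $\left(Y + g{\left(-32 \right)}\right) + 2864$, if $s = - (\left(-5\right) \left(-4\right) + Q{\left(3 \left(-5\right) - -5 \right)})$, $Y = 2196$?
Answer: $5055$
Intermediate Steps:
$Q{\left(X \right)} = -5 + X$ ($Q{\left(X \right)} = X - 5 = -5 + X$)
$s = -5$ ($s = - (\left(-5\right) \left(-4\right) + \left(-5 + \left(3 \left(-5\right) - -5\right)\right)) = - (20 + \left(-5 + \left(-15 + 5\right)\right)) = - (20 - 15) = \left(-1\right) 5 = -5$)
$g{\left(r \right)} = -5$
$\left(Y + g{\left(-32 \right)}\right) + 2864 = \left(2196 - 5\right) + 2864 = 2191 + 2864 = 5055$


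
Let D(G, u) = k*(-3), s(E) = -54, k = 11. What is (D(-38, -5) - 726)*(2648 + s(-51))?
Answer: -1968846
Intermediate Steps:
D(G, u) = -33 (D(G, u) = 11*(-3) = -33)
(D(-38, -5) - 726)*(2648 + s(-51)) = (-33 - 726)*(2648 - 54) = -759*2594 = -1968846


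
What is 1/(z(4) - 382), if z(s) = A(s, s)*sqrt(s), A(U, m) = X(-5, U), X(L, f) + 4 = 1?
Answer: -1/388 ≈ -0.0025773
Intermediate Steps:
X(L, f) = -3 (X(L, f) = -4 + 1 = -3)
A(U, m) = -3
z(s) = -3*sqrt(s)
1/(z(4) - 382) = 1/(-3*sqrt(4) - 382) = 1/(-3*2 - 382) = 1/(-6 - 382) = 1/(-388) = -1/388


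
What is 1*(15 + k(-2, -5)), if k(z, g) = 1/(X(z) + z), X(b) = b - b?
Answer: 29/2 ≈ 14.500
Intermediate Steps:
X(b) = 0
k(z, g) = 1/z (k(z, g) = 1/(0 + z) = 1/z)
1*(15 + k(-2, -5)) = 1*(15 + 1/(-2)) = 1*(15 - 1/2) = 1*(29/2) = 29/2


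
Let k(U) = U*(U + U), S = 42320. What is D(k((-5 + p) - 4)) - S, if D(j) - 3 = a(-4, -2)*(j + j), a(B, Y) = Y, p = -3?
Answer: -43469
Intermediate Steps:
k(U) = 2*U² (k(U) = U*(2*U) = 2*U²)
D(j) = 3 - 4*j (D(j) = 3 - 2*(j + j) = 3 - 4*j)
D(k((-5 + p) - 4)) - S = (3 - 8*((-5 - 3) - 4)²) - 1*42320 = (3 - 8*(-8 - 4)²) - 42320 = (3 - 8*(-12)²) - 42320 = (3 - 8*144) - 42320 = (3 - 4*288) - 42320 = (3 - 1152) - 42320 = -1149 - 42320 = -43469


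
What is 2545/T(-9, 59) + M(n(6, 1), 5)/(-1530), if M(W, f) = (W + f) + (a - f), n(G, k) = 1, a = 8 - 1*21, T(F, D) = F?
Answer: -216319/765 ≈ -282.77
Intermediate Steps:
a = -13 (a = 8 - 21 = -13)
M(W, f) = -13 + W (M(W, f) = (W + f) + (-13 - f) = -13 + W)
2545/T(-9, 59) + M(n(6, 1), 5)/(-1530) = 2545/(-9) + (-13 + 1)/(-1530) = 2545*(-⅑) - 12*(-1/1530) = -2545/9 + 2/255 = -216319/765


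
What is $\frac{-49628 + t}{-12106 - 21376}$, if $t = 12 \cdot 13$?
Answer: $\frac{24736}{16741} \approx 1.4776$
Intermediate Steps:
$t = 156$
$\frac{-49628 + t}{-12106 - 21376} = \frac{-49628 + 156}{-12106 - 21376} = - \frac{49472}{-33482} = \left(-49472\right) \left(- \frac{1}{33482}\right) = \frac{24736}{16741}$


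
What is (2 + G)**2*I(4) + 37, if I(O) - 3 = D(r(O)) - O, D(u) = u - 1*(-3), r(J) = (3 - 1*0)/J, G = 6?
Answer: 213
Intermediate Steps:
r(J) = 3/J (r(J) = (3 + 0)/J = 3/J)
D(u) = 3 + u (D(u) = u + 3 = 3 + u)
I(O) = 6 - O + 3/O (I(O) = 3 + ((3 + 3/O) - O) = 3 + (3 - O + 3/O) = 6 - O + 3/O)
(2 + G)**2*I(4) + 37 = (2 + 6)**2*(6 - 1*4 + 3/4) + 37 = 8**2*(6 - 4 + 3*(1/4)) + 37 = 64*(6 - 4 + 3/4) + 37 = 64*(11/4) + 37 = 176 + 37 = 213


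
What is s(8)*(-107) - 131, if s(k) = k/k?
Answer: -238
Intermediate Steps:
s(k) = 1
s(8)*(-107) - 131 = 1*(-107) - 131 = -107 - 131 = -238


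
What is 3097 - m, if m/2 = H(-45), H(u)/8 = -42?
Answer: 3769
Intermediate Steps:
H(u) = -336 (H(u) = 8*(-42) = -336)
m = -672 (m = 2*(-336) = -672)
3097 - m = 3097 - 1*(-672) = 3097 + 672 = 3769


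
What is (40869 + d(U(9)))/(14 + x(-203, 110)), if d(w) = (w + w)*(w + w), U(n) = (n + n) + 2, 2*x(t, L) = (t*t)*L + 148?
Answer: 42469/2266583 ≈ 0.018737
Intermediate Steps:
x(t, L) = 74 + L*t²/2 (x(t, L) = ((t*t)*L + 148)/2 = (t²*L + 148)/2 = (L*t² + 148)/2 = (148 + L*t²)/2 = 74 + L*t²/2)
U(n) = 2 + 2*n (U(n) = 2*n + 2 = 2 + 2*n)
d(w) = 4*w² (d(w) = (2*w)*(2*w) = 4*w²)
(40869 + d(U(9)))/(14 + x(-203, 110)) = (40869 + 4*(2 + 2*9)²)/(14 + (74 + (½)*110*(-203)²)) = (40869 + 4*(2 + 18)²)/(14 + (74 + (½)*110*41209)) = (40869 + 4*20²)/(14 + (74 + 2266495)) = (40869 + 4*400)/(14 + 2266569) = (40869 + 1600)/2266583 = 42469*(1/2266583) = 42469/2266583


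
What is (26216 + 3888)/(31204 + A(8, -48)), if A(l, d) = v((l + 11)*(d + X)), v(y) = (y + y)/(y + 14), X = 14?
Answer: 4756432/4930555 ≈ 0.96468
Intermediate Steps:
v(y) = 2*y/(14 + y) (v(y) = (2*y)/(14 + y) = 2*y/(14 + y))
A(l, d) = 2*(11 + l)*(14 + d)/(14 + (11 + l)*(14 + d)) (A(l, d) = 2*((l + 11)*(d + 14))/(14 + (l + 11)*(d + 14)) = 2*((11 + l)*(14 + d))/(14 + (11 + l)*(14 + d)) = 2*(11 + l)*(14 + d)/(14 + (11 + l)*(14 + d)))
(26216 + 3888)/(31204 + A(8, -48)) = (26216 + 3888)/(31204 + 2*(154 + 11*(-48) + 14*8 - 48*8)/(168 + 11*(-48) + 14*8 - 48*8)) = 30104/(31204 + 2*(154 - 528 + 112 - 384)/(168 - 528 + 112 - 384)) = 30104/(31204 + 2*(-646)/(-632)) = 30104/(31204 + 2*(-1/632)*(-646)) = 30104/(31204 + 323/158) = 30104/(4930555/158) = 30104*(158/4930555) = 4756432/4930555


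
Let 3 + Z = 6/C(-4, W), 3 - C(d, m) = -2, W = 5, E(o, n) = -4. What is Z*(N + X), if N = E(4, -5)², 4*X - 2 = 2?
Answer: -153/5 ≈ -30.600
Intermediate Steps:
X = 1 (X = ½ + (¼)*2 = ½ + ½ = 1)
C(d, m) = 5 (C(d, m) = 3 - 1*(-2) = 3 + 2 = 5)
N = 16 (N = (-4)² = 16)
Z = -9/5 (Z = -3 + 6/5 = -9/5 ≈ -1.8000)
Z*(N + X) = -9*(16 + 1)/5 = -9/5*17 = -153/5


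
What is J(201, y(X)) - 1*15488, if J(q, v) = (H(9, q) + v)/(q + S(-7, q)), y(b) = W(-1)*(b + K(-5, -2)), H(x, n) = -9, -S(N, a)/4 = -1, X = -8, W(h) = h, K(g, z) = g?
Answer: -3175036/205 ≈ -15488.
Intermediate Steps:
S(N, a) = 4 (S(N, a) = -4*(-1) = 4)
y(b) = 5 - b (y(b) = -(b - 5) = -(-5 + b) = 5 - b)
J(q, v) = (-9 + v)/(4 + q) (J(q, v) = (-9 + v)/(q + 4) = (-9 + v)/(4 + q))
J(201, y(X)) - 1*15488 = (-9 + (5 - 1*(-8)))/(4 + 201) - 1*15488 = (-9 + (5 + 8))/205 - 15488 = (-9 + 13)/205 - 15488 = (1/205)*4 - 15488 = 4/205 - 15488 = -3175036/205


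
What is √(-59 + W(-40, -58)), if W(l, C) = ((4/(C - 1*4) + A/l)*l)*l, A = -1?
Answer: 3*I*√13051/31 ≈ 11.056*I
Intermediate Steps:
W(l, C) = l²*(-1/l + 4/(-4 + C)) (W(l, C) = ((4/(C - 1*4) - 1/l)*l)*l = ((4/(C - 4) - 1/l)*l)*l = ((4/(-4 + C) - 1/l)*l)*l = ((-1/l + 4/(-4 + C))*l)*l = (l*(-1/l + 4/(-4 + C)))*l = l²*(-1/l + 4/(-4 + C)))
√(-59 + W(-40, -58)) = √(-59 - 40*(4 - 1*(-58) + 4*(-40))/(-4 - 58)) = √(-59 - 40*(4 + 58 - 160)/(-62)) = √(-59 - 40*(-1/62)*(-98)) = √(-59 - 1960/31) = √(-3789/31) = 3*I*√13051/31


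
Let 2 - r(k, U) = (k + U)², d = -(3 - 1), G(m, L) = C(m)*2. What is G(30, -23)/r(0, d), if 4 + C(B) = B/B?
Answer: 3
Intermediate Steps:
C(B) = -3 (C(B) = -4 + B/B = -4 + 1 = -3)
G(m, L) = -6 (G(m, L) = -3*2 = -6)
d = -2 (d = -1*2 = -2)
r(k, U) = 2 - (U + k)² (r(k, U) = 2 - (k + U)² = 2 - (U + k)²)
G(30, -23)/r(0, d) = -6/(2 - (-2 + 0)²) = -6/(2 - 1*(-2)²) = -6/(2 - 1*4) = -6/(2 - 4) = -6/(-2) = -6*(-½) = 3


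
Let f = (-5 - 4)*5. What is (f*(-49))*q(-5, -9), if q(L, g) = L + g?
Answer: -30870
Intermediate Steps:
f = -45 (f = -9*5 = -45)
(f*(-49))*q(-5, -9) = (-45*(-49))*(-5 - 9) = 2205*(-14) = -30870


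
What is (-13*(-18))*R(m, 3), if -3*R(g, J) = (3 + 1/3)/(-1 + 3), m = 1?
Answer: -130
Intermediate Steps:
R(g, J) = -5/9 (R(g, J) = -(3 + 1/3)/(3*(-1 + 3)) = -(3 + ⅓)/(3*2) = -10/(9*2) = -⅓*5/3 = -5/9)
(-13*(-18))*R(m, 3) = -13*(-18)*(-5/9) = 234*(-5/9) = -130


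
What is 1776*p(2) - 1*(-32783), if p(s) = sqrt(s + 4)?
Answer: 32783 + 1776*sqrt(6) ≈ 37133.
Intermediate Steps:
p(s) = sqrt(4 + s)
1776*p(2) - 1*(-32783) = 1776*sqrt(4 + 2) - 1*(-32783) = 1776*sqrt(6) + 32783 = 32783 + 1776*sqrt(6)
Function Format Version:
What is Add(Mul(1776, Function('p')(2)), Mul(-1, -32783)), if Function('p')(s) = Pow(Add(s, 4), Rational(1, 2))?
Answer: Add(32783, Mul(1776, Pow(6, Rational(1, 2)))) ≈ 37133.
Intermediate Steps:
Function('p')(s) = Pow(Add(4, s), Rational(1, 2))
Add(Mul(1776, Function('p')(2)), Mul(-1, -32783)) = Add(Mul(1776, Pow(Add(4, 2), Rational(1, 2))), Mul(-1, -32783)) = Add(Mul(1776, Pow(6, Rational(1, 2))), 32783) = Add(32783, Mul(1776, Pow(6, Rational(1, 2))))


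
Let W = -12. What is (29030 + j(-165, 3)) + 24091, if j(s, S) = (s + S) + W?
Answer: 52947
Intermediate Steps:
j(s, S) = -12 + S + s (j(s, S) = (s + S) - 12 = (S + s) - 12 = -12 + S + s)
(29030 + j(-165, 3)) + 24091 = (29030 + (-12 + 3 - 165)) + 24091 = (29030 - 174) + 24091 = 28856 + 24091 = 52947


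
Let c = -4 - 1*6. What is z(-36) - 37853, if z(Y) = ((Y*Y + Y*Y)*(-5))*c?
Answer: 91747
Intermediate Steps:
c = -10 (c = -4 - 6 = -10)
z(Y) = 100*Y² (z(Y) = ((Y*Y + Y*Y)*(-5))*(-10) = ((Y² + Y²)*(-5))*(-10) = ((2*Y²)*(-5))*(-10) = -10*Y²*(-10) = 100*Y²)
z(-36) - 37853 = 100*(-36)² - 37853 = 100*1296 - 37853 = 129600 - 37853 = 91747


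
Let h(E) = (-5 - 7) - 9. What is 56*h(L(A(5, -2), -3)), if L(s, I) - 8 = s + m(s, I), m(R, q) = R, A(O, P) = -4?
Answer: -1176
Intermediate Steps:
L(s, I) = 8 + 2*s (L(s, I) = 8 + (s + s) = 8 + 2*s)
h(E) = -21 (h(E) = -12 - 9 = -21)
56*h(L(A(5, -2), -3)) = 56*(-21) = -1176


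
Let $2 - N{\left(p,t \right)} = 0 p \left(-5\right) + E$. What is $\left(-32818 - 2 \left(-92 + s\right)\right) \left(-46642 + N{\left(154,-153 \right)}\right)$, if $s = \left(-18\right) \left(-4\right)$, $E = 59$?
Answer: $1530699822$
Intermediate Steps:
$N{\left(p,t \right)} = -57$ ($N{\left(p,t \right)} = 2 - \left(0 p \left(-5\right) + 59\right) = 2 - \left(0 \left(-5\right) + 59\right) = 2 - \left(0 + 59\right) = 2 - 59 = -57$)
$s = 72$
$\left(-32818 - 2 \left(-92 + s\right)\right) \left(-46642 + N{\left(154,-153 \right)}\right) = \left(-32818 - 2 \left(-92 + 72\right)\right) \left(-46642 - 57\right) = \left(-32818 - -40\right) \left(-46699\right) = \left(-32818 + 40\right) \left(-46699\right) = \left(-32778\right) \left(-46699\right) = 1530699822$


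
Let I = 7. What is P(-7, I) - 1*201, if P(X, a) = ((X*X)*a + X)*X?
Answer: -2553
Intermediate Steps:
P(X, a) = X*(X + a*X²) (P(X, a) = (X²*a + X)*X = (a*X² + X)*X = (X + a*X²)*X = X*(X + a*X²))
P(-7, I) - 1*201 = (-7)²*(1 - 7*7) - 1*201 = 49*(1 - 49) - 201 = 49*(-48) - 201 = -2352 - 201 = -2553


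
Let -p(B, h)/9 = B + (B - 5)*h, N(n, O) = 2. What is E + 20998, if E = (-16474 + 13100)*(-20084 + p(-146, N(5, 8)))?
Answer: 54180446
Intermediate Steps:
p(B, h) = -9*B - 9*h*(-5 + B) (p(B, h) = -9*(B + (B - 5)*h) = -9*(B + (-5 + B)*h) = -9*(B + h*(-5 + B)) = -9*B - 9*h*(-5 + B))
E = 54159448 (E = (-16474 + 13100)*(-20084 + (-9*(-146) + 45*2 - 9*(-146)*2)) = -3374*(-20084 + (1314 + 90 + 2628)) = -3374*(-20084 + 4032) = -3374*(-16052) = 54159448)
E + 20998 = 54159448 + 20998 = 54180446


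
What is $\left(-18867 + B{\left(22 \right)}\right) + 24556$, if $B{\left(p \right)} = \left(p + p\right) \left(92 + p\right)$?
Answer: $10705$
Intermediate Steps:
$B{\left(p \right)} = 2 p \left(92 + p\right)$
$\left(-18867 + B{\left(22 \right)}\right) + 24556 = \left(-18867 + 2 \cdot 22 \left(92 + 22\right)\right) + 24556 = \left(-18867 + 2 \cdot 22 \cdot 114\right) + 24556 = \left(-18867 + 5016\right) + 24556 = -13851 + 24556 = 10705$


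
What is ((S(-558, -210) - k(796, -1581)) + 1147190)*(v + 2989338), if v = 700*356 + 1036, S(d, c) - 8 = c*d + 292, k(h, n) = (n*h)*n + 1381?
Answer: -6441527692104258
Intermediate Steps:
k(h, n) = 1381 + h*n**2 (k(h, n) = (h*n)*n + 1381 = h*n**2 + 1381 = 1381 + h*n**2)
S(d, c) = 300 + c*d (S(d, c) = 8 + (c*d + 292) = 8 + (292 + c*d) = 300 + c*d)
v = 250236 (v = 249200 + 1036 = 250236)
((S(-558, -210) - k(796, -1581)) + 1147190)*(v + 2989338) = (((300 - 210*(-558)) - (1381 + 796*(-1581)**2)) + 1147190)*(250236 + 2989338) = (((300 + 117180) - (1381 + 796*2499561)) + 1147190)*3239574 = ((117480 - (1381 + 1989650556)) + 1147190)*3239574 = ((117480 - 1*1989651937) + 1147190)*3239574 = ((117480 - 1989651937) + 1147190)*3239574 = (-1989534457 + 1147190)*3239574 = -1988387267*3239574 = -6441527692104258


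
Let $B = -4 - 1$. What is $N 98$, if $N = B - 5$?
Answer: $-980$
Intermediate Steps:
$B = -5$ ($B = -4 - 1 = -5$)
$N = -10$ ($N = -5 - 5 = -10$)
$N 98 = \left(-10\right) 98 = -980$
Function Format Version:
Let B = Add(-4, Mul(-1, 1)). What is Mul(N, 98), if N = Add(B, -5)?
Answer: -980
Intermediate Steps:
B = -5 (B = Add(-4, -1) = -5)
N = -10 (N = Add(-5, -5) = -10)
Mul(N, 98) = Mul(-10, 98) = -980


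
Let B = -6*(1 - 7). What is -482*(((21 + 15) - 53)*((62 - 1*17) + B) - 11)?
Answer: 669016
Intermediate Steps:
B = 36 (B = -6*(-6) = 36)
-482*(((21 + 15) - 53)*((62 - 1*17) + B) - 11) = -482*(((21 + 15) - 53)*((62 - 1*17) + 36) - 11) = -482*((36 - 53)*((62 - 17) + 36) - 11) = -482*(-17*(45 + 36) - 11) = -482*(-17*81 - 11) = -482*(-1377 - 11) = -482*(-1388) = 669016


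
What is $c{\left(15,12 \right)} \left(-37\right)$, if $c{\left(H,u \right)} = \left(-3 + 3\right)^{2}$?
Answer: $0$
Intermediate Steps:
$c{\left(H,u \right)} = 0$ ($c{\left(H,u \right)} = 0^{2} = 0$)
$c{\left(15,12 \right)} \left(-37\right) = 0 \left(-37\right) = 0$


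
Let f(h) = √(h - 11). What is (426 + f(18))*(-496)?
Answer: -211296 - 496*√7 ≈ -2.1261e+5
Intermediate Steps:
f(h) = √(-11 + h)
(426 + f(18))*(-496) = (426 + √(-11 + 18))*(-496) = (426 + √7)*(-496) = -211296 - 496*√7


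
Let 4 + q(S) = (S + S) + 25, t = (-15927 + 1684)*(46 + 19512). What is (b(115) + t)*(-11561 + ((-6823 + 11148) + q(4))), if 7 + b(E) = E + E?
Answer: 2007613421797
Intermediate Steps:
t = -278564594 (t = -14243*19558 = -278564594)
q(S) = 21 + 2*S (q(S) = -4 + ((S + S) + 25) = -4 + (2*S + 25) = -4 + (25 + 2*S) = 21 + 2*S)
b(E) = -7 + 2*E (b(E) = -7 + (E + E) = -7 + 2*E)
(b(115) + t)*(-11561 + ((-6823 + 11148) + q(4))) = ((-7 + 2*115) - 278564594)*(-11561 + ((-6823 + 11148) + (21 + 2*4))) = ((-7 + 230) - 278564594)*(-11561 + (4325 + (21 + 8))) = (223 - 278564594)*(-11561 + (4325 + 29)) = -278564371*(-11561 + 4354) = -278564371*(-7207) = 2007613421797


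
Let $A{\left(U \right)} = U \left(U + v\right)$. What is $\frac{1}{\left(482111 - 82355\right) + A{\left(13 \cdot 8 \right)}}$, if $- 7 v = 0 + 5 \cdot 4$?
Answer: $\frac{7}{2871924} \approx 2.4374 \cdot 10^{-6}$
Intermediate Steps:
$v = - \frac{20}{7}$ ($v = - \frac{0 + 5 \cdot 4}{7} = - \frac{0 + 20}{7} = \left(- \frac{1}{7}\right) 20 = - \frac{20}{7} \approx -2.8571$)
$A{\left(U \right)} = U \left(- \frac{20}{7} + U\right)$ ($A{\left(U \right)} = U \left(U - \frac{20}{7}\right) = U \left(- \frac{20}{7} + U\right)$)
$\frac{1}{\left(482111 - 82355\right) + A{\left(13 \cdot 8 \right)}} = \frac{1}{\left(482111 - 82355\right) + \frac{13 \cdot 8 \left(-20 + 7 \cdot 13 \cdot 8\right)}{7}} = \frac{1}{399756 + \frac{1}{7} \cdot 104 \left(-20 + 7 \cdot 104\right)} = \frac{1}{399756 + \frac{1}{7} \cdot 104 \left(-20 + 728\right)} = \frac{1}{399756 + \frac{1}{7} \cdot 104 \cdot 708} = \frac{1}{399756 + \frac{73632}{7}} = \frac{1}{\frac{2871924}{7}} = \frac{7}{2871924}$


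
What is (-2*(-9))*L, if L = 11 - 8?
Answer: 54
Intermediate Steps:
L = 3
(-2*(-9))*L = -2*(-9)*3 = 18*3 = 54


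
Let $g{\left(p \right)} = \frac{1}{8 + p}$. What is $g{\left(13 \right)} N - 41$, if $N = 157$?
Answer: $- \frac{704}{21} \approx -33.524$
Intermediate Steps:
$g{\left(13 \right)} N - 41 = \frac{1}{8 + 13} \cdot 157 - 41 = \frac{1}{21} \cdot 157 - 41 = \frac{157}{21} - 41 = - \frac{704}{21}$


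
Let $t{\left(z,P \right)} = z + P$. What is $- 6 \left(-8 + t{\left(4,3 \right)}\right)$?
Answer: $6$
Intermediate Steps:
$t{\left(z,P \right)} = P + z$
$- 6 \left(-8 + t{\left(4,3 \right)}\right) = - 6 \left(-8 + \left(3 + 4\right)\right) = - 6 \left(-8 + 7\right) = \left(-6\right) \left(-1\right) = 6$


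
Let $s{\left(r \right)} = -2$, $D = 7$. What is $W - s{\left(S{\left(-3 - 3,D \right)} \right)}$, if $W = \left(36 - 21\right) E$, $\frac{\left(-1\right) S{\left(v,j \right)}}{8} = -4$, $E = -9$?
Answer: $-133$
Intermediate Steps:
$S{\left(v,j \right)} = 32$ ($S{\left(v,j \right)} = \left(-8\right) \left(-4\right) = 32$)
$W = -135$ ($W = \left(36 - 21\right) \left(-9\right) = 15 \left(-9\right) = -135$)
$W - s{\left(S{\left(-3 - 3,D \right)} \right)} = -135 - -2 = -135 + 2 = -133$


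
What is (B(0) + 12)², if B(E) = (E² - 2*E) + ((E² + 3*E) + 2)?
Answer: 196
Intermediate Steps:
B(E) = 2 + E + 2*E² (B(E) = (E² - 2*E) + (2 + E² + 3*E) = 2 + E + 2*E²)
(B(0) + 12)² = ((2 + 0 + 2*0²) + 12)² = ((2 + 0 + 2*0) + 12)² = ((2 + 0 + 0) + 12)² = (2 + 12)² = 14² = 196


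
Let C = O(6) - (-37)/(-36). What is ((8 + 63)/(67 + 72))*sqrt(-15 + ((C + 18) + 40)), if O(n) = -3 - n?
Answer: 71*sqrt(1187)/834 ≈ 2.9330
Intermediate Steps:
C = -361/36 (C = (-3 - 1*6) - (-37)/(-36) = (-3 - 6) - (-37)*(-1)/36 = -9 - 1*37/36 = -9 - 37/36 = -361/36 ≈ -10.028)
((8 + 63)/(67 + 72))*sqrt(-15 + ((C + 18) + 40)) = ((8 + 63)/(67 + 72))*sqrt(-15 + ((-361/36 + 18) + 40)) = (71/139)*sqrt(-15 + (287/36 + 40)) = (71*(1/139))*sqrt(-15 + 1727/36) = 71*sqrt(1187/36)/139 = 71*(sqrt(1187)/6)/139 = 71*sqrt(1187)/834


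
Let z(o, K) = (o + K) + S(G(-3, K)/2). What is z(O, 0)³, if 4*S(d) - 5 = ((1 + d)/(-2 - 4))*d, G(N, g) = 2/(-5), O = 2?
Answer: 932574833/27000000 ≈ 34.540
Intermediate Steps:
G(N, g) = -⅖ (G(N, g) = 2*(-⅕) = -⅖)
S(d) = 5/4 + d*(-⅙ - d/6)/4 (S(d) = 5/4 + (((1 + d)/(-2 - 4))*d)/4 = 5/4 + (((1 + d)/(-6))*d)/4 = 5/4 + (((1 + d)*(-⅙))*d)/4 = 5/4 + ((-⅙ - d/6)*d)/4 = 5/4 + (d*(-⅙ - d/6))/4 = 5/4 + d*(-⅙ - d/6)/4)
z(o, K) = 377/300 + K + o (z(o, K) = (o + K) + (5/4 - (-1)/(60*2) - (-⅖/2)²/24) = (K + o) + (5/4 - (-1)/(60*2) - (-⅖*½)²/24) = (K + o) + (5/4 - 1/24*(-⅕) - (-⅕)²/24) = (K + o) + (5/4 + 1/120 - 1/24*1/25) = (K + o) + (5/4 + 1/120 - 1/600) = (K + o) + 377/300 = 377/300 + K + o)
z(O, 0)³ = (377/300 + 0 + 2)³ = (977/300)³ = 932574833/27000000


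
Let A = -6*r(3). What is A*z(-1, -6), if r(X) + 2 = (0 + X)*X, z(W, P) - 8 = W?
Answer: -294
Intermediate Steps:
z(W, P) = 8 + W
r(X) = -2 + X**2 (r(X) = -2 + (0 + X)*X = -2 + X*X = -2 + X**2)
A = -42 (A = -6*(-2 + 3**2) = -6*(-2 + 9) = -6*7 = -42)
A*z(-1, -6) = -42*(8 - 1) = -42*7 = -294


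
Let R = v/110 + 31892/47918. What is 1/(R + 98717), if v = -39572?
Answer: 1317745/129610657421 ≈ 1.0167e-5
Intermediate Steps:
R = -473175744/1317745 (R = -39572/110 + 31892/47918 = -39572*1/110 + 31892*(1/47918) = -19786/55 + 15946/23959 = -473175744/1317745 ≈ -359.08)
1/(R + 98717) = 1/(-473175744/1317745 + 98717) = 1/(129610657421/1317745) = 1317745/129610657421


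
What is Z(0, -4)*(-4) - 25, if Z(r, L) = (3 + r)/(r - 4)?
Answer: -22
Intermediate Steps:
Z(r, L) = (3 + r)/(-4 + r)
Z(0, -4)*(-4) - 25 = ((3 + 0)/(-4 + 0))*(-4) - 25 = (3/(-4))*(-4) - 25 = -1/4*3*(-4) - 25 = -3/4*(-4) - 25 = 3 - 25 = -22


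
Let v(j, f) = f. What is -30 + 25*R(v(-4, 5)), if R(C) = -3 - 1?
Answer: -130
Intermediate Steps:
R(C) = -4
-30 + 25*R(v(-4, 5)) = -30 + 25*(-4) = -30 - 100 = -130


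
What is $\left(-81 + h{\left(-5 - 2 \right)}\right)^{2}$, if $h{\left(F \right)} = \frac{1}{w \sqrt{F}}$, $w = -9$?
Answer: $\frac{\left(5103 - i \sqrt{7}\right)^{2}}{3969} \approx 6561.0 - 6.8034 i$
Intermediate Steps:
$h{\left(F \right)} = - \frac{1}{9 \sqrt{F}}$ ($h{\left(F \right)} = \frac{1}{\left(-9\right) \sqrt{F}} = - \frac{1}{9 \sqrt{F}}$)
$\left(-81 + h{\left(-5 - 2 \right)}\right)^{2} = \left(-81 - \frac{1}{9 \sqrt{-5 - 2}}\right)^{2} = \left(-81 - \frac{1}{9 i \sqrt{7}}\right)^{2} = \left(-81 - \frac{\left(- \frac{1}{7}\right) i \sqrt{7}}{9}\right)^{2} = \left(-81 + \frac{i \sqrt{7}}{63}\right)^{2}$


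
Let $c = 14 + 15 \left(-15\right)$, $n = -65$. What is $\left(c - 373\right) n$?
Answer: $37960$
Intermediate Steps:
$c = -211$ ($c = 14 - 225 = -211$)
$\left(c - 373\right) n = \left(-211 - 373\right) \left(-65\right) = \left(-584\right) \left(-65\right) = 37960$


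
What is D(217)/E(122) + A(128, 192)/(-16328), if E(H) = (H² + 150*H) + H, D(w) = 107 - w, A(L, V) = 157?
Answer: -1721/133224 ≈ -0.012918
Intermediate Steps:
E(H) = H² + 151*H
D(217)/E(122) + A(128, 192)/(-16328) = (107 - 1*217)/((122*(151 + 122))) + 157/(-16328) = (107 - 217)/((122*273)) + 157*(-1/16328) = -110/33306 - 1/104 = -110*1/33306 - 1/104 = -55/16653 - 1/104 = -1721/133224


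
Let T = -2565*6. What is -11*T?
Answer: 169290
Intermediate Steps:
T = -15390
-11*T = -11*(-15390) = 169290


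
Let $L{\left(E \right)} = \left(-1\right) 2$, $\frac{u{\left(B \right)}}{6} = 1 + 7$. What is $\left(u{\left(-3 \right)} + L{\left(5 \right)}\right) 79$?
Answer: $3634$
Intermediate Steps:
$u{\left(B \right)} = 48$ ($u{\left(B \right)} = 6 \left(1 + 7\right) = 6 \cdot 8 = 48$)
$L{\left(E \right)} = -2$
$\left(u{\left(-3 \right)} + L{\left(5 \right)}\right) 79 = \left(48 - 2\right) 79 = 46 \cdot 79 = 3634$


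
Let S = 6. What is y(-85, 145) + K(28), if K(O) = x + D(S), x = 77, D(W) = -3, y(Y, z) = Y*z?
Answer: -12251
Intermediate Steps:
K(O) = 74 (K(O) = 77 - 3 = 74)
y(-85, 145) + K(28) = -85*145 + 74 = -12325 + 74 = -12251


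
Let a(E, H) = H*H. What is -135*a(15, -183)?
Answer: -4521015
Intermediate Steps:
a(E, H) = H²
-135*a(15, -183) = -135*(-183)² = -135*33489 = -4521015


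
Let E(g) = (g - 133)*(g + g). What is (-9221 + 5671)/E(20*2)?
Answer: 355/744 ≈ 0.47715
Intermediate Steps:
E(g) = 2*g*(-133 + g) (E(g) = (-133 + g)*(2*g) = 2*g*(-133 + g))
(-9221 + 5671)/E(20*2) = (-9221 + 5671)/((2*(20*2)*(-133 + 20*2))) = -3550*1/(80*(-133 + 40)) = -3550/(2*40*(-93)) = -3550/(-7440) = -3550*(-1/7440) = 355/744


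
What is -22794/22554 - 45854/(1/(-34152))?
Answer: 5886615828473/3759 ≈ 1.5660e+9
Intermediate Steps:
-22794/22554 - 45854/(1/(-34152)) = -22794*1/22554 - 45854/(-1/34152) = -3799/3759 - 45854*(-34152) = -3799/3759 + 1566005808 = 5886615828473/3759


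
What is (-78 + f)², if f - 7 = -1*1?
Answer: 5184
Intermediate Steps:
f = 6 (f = 7 - 1*1 = 7 - 1 = 6)
(-78 + f)² = (-78 + 6)² = (-72)² = 5184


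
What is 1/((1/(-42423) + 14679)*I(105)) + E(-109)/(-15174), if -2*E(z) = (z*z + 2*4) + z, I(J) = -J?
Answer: 64187500501433/165362098572720 ≈ 0.38816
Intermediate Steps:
E(z) = -4 - z/2 - z**2/2 (E(z) = -((z*z + 2*4) + z)/2 = -((z**2 + 8) + z)/2 = -((8 + z**2) + z)/2 = -(8 + z + z**2)/2 = -4 - z/2 - z**2/2)
1/((1/(-42423) + 14679)*I(105)) + E(-109)/(-15174) = 1/((1/(-42423) + 14679)*((-1*105))) + (-4 - 1/2*(-109) - 1/2*(-109)**2)/(-15174) = 1/((-1/42423 + 14679)*(-105)) + (-4 + 109/2 - 1/2*11881)*(-1/15174) = -1/105/(622727216/42423) + (-4 + 109/2 - 11881/2)*(-1/15174) = (42423/622727216)*(-1/105) - 5890*(-1/15174) = -14141/21795452560 + 2945/7587 = 64187500501433/165362098572720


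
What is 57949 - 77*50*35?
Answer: -76801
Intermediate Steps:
57949 - 77*50*35 = 57949 - 3850*35 = 57949 - 1*134750 = 57949 - 134750 = -76801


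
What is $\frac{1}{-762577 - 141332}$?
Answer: $- \frac{1}{903909} \approx -1.1063 \cdot 10^{-6}$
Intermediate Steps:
$\frac{1}{-762577 - 141332} = \frac{1}{-903909} = - \frac{1}{903909}$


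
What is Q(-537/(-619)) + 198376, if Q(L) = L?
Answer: 122795281/619 ≈ 1.9838e+5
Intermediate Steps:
Q(-537/(-619)) + 198376 = -537/(-619) + 198376 = -537*(-1/619) + 198376 = 537/619 + 198376 = 122795281/619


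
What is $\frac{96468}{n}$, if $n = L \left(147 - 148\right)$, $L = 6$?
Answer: $-16078$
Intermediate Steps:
$n = -6$ ($n = 6 \left(147 - 148\right) = 6 \left(-1\right) = -6$)
$\frac{96468}{n} = \frac{96468}{-6} = 96468 \left(- \frac{1}{6}\right) = -16078$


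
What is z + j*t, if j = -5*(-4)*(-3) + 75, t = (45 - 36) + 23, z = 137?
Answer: 617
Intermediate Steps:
t = 32 (t = 9 + 23 = 32)
j = 15 (j = 20*(-3) + 75 = -60 + 75 = 15)
z + j*t = 137 + 15*32 = 137 + 480 = 617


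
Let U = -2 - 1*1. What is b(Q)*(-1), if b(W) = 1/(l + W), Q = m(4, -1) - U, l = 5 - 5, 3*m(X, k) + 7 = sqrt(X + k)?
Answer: -6 + 3*sqrt(3) ≈ -0.80385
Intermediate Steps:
m(X, k) = -7/3 + sqrt(X + k)/3
U = -3 (U = -2 - 1 = -3)
l = 0
Q = 2/3 + sqrt(3)/3 (Q = (-7/3 + sqrt(4 - 1)/3) - 1*(-3) = (-7/3 + sqrt(3)/3) + 3 = 2/3 + sqrt(3)/3 ≈ 1.2440)
b(W) = 1/W (b(W) = 1/(0 + W) = 1/W)
b(Q)*(-1) = -1/(2/3 + sqrt(3)/3)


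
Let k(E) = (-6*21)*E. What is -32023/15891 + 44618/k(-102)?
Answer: 7082501/4862646 ≈ 1.4565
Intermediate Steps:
k(E) = -126*E
-32023/15891 + 44618/k(-102) = -32023/15891 + 44618/((-126*(-102))) = -32023*1/15891 + 44618/12852 = -32023/15891 + 44618*(1/12852) = -32023/15891 + 3187/918 = 7082501/4862646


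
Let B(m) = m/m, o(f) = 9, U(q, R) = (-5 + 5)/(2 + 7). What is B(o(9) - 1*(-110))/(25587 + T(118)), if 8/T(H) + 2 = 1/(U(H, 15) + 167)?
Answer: 333/8519135 ≈ 3.9088e-5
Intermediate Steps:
U(q, R) = 0 (U(q, R) = 0/9 = 0*(1/9) = 0)
T(H) = -1336/333 (T(H) = 8/(-2 + 1/(0 + 167)) = 8/(-2 + 1/167) = 8/(-333/167) = 8*(-167/333) = -1336/333)
B(m) = 1
B(o(9) - 1*(-110))/(25587 + T(118)) = 1/(25587 - 1336/333) = 1/(8519135/333) = 1*(333/8519135) = 333/8519135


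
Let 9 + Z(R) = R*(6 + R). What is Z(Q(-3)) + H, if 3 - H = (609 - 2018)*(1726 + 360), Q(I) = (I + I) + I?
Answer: 2939195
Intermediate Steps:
Q(I) = 3*I (Q(I) = 2*I + I = 3*I)
Z(R) = -9 + R*(6 + R)
H = 2939177 (H = 3 - (609 - 2018)*(1726 + 360) = 3 - (-1409)*2086 = 3 - 1*(-2939174) = 3 + 2939174 = 2939177)
Z(Q(-3)) + H = (-9 + (3*(-3))**2 + 6*(3*(-3))) + 2939177 = (-9 + (-9)**2 + 6*(-9)) + 2939177 = (-9 + 81 - 54) + 2939177 = 18 + 2939177 = 2939195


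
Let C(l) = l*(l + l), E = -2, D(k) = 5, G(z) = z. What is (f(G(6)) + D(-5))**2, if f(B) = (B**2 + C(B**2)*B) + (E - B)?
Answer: 242892225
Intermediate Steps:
C(l) = 2*l**2 (C(l) = l*(2*l) = 2*l**2)
f(B) = -2 + B**2 - B + 2*B**5 (f(B) = (B**2 + (2*(B**2)**2)*B) + (-2 - B) = (B**2 + (2*B**4)*B) + (-2 - B) = (B**2 + 2*B**5) + (-2 - B) = -2 + B**2 - B + 2*B**5)
(f(G(6)) + D(-5))**2 = ((-2 + 6**2 - 1*6 + 2*6**5) + 5)**2 = ((-2 + 36 - 6 + 2*7776) + 5)**2 = ((-2 + 36 - 6 + 15552) + 5)**2 = (15580 + 5)**2 = 15585**2 = 242892225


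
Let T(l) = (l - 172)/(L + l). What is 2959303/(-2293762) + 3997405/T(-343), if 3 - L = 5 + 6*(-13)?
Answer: 489629404910165/236257486 ≈ 2.0724e+6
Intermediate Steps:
L = 76 (L = 3 - (5 + 6*(-13)) = 3 - (5 - 78) = 3 - 1*(-73) = 3 + 73 = 76)
T(l) = (-172 + l)/(76 + l) (T(l) = (l - 172)/(76 + l) = (-172 + l)/(76 + l))
2959303/(-2293762) + 3997405/T(-343) = 2959303/(-2293762) + 3997405/(((-172 - 343)/(76 - 343))) = 2959303*(-1/2293762) + 3997405/((-515/(-267))) = -2959303/2293762 + 3997405/((-1/267*(-515))) = -2959303/2293762 + 3997405/(515/267) = -2959303/2293762 + 3997405*(267/515) = -2959303/2293762 + 213461427/103 = 489629404910165/236257486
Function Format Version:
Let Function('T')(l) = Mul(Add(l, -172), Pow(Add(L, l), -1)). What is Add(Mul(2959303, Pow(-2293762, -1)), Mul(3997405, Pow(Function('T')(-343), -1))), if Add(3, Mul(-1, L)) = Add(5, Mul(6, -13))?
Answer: Rational(489629404910165, 236257486) ≈ 2.0724e+6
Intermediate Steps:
L = 76 (L = Add(3, Mul(-1, Add(5, Mul(6, -13)))) = Add(3, Mul(-1, Add(5, -78))) = Add(3, Mul(-1, -73)) = Add(3, 73) = 76)
Function('T')(l) = Mul(Pow(Add(76, l), -1), Add(-172, l)) (Function('T')(l) = Mul(Add(l, -172), Pow(Add(76, l), -1)) = Mul(Add(-172, l), Pow(Add(76, l), -1)) = Mul(Pow(Add(76, l), -1), Add(-172, l)))
Add(Mul(2959303, Pow(-2293762, -1)), Mul(3997405, Pow(Function('T')(-343), -1))) = Add(Mul(2959303, Pow(-2293762, -1)), Mul(3997405, Pow(Mul(Pow(Add(76, -343), -1), Add(-172, -343)), -1))) = Add(Mul(2959303, Rational(-1, 2293762)), Mul(3997405, Pow(Mul(Pow(-267, -1), -515), -1))) = Add(Rational(-2959303, 2293762), Mul(3997405, Pow(Mul(Rational(-1, 267), -515), -1))) = Add(Rational(-2959303, 2293762), Mul(3997405, Pow(Rational(515, 267), -1))) = Add(Rational(-2959303, 2293762), Mul(3997405, Rational(267, 515))) = Add(Rational(-2959303, 2293762), Rational(213461427, 103)) = Rational(489629404910165, 236257486)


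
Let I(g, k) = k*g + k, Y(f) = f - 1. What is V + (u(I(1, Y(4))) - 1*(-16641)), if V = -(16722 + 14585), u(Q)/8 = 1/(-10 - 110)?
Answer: -219991/15 ≈ -14666.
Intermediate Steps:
Y(f) = -1 + f
I(g, k) = k + g*k (I(g, k) = g*k + k = k + g*k)
u(Q) = -1/15 (u(Q) = 8/(-10 - 110) = 8/(-120) = 8*(-1/120) = -1/15)
V = -31307 (V = -1*31307 = -31307)
V + (u(I(1, Y(4))) - 1*(-16641)) = -31307 + (-1/15 - 1*(-16641)) = -31307 + (-1/15 + 16641) = -31307 + 249614/15 = -219991/15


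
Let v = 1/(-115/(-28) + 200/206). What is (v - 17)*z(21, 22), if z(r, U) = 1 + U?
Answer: -5659863/14645 ≈ -386.47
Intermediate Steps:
v = 2884/14645 (v = 1/(-115*(-1/28) + 200*(1/206)) = 1/(115/28 + 100/103) = 1/(14645/2884) = 2884/14645 ≈ 0.19693)
(v - 17)*z(21, 22) = (2884/14645 - 17)*(1 + 22) = -246081/14645*23 = -5659863/14645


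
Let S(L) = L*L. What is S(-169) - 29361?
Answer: -800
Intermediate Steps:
S(L) = L²
S(-169) - 29361 = (-169)² - 29361 = 28561 - 29361 = -800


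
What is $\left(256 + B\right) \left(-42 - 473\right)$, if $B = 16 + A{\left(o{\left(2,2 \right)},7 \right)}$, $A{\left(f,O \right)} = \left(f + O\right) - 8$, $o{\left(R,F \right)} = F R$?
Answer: $-141625$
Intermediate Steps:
$A{\left(f,O \right)} = -8 + O + f$ ($A{\left(f,O \right)} = \left(O + f\right) - 8 = -8 + O + f$)
$B = 19$ ($B = 16 + \left(-8 + 7 + 2 \cdot 2\right) = 16 + \left(-8 + 7 + 4\right) = 16 + 3 = 19$)
$\left(256 + B\right) \left(-42 - 473\right) = \left(256 + 19\right) \left(-42 - 473\right) = 275 \left(-515\right) = -141625$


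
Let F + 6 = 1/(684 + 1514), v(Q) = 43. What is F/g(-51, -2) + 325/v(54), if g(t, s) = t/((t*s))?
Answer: 924216/47257 ≈ 19.557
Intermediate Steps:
F = -13187/2198 (F = -6 + 1/(684 + 1514) = -6 + 1/2198 = -13187/2198 ≈ -5.9995)
g(t, s) = 1/s (g(t, s) = t/((s*t)) = t*(1/(s*t)) = 1/s)
F/g(-51, -2) + 325/v(54) = -13187/(2198*(1/(-2))) + 325/43 = -13187/(2198*(-½)) + 325*(1/43) = -13187/2198*(-2) + 325/43 = 13187/1099 + 325/43 = 924216/47257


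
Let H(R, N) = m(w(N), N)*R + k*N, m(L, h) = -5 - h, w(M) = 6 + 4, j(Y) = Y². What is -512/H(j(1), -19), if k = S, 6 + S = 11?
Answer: 512/81 ≈ 6.3210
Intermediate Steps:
S = 5 (S = -6 + 11 = 5)
k = 5
w(M) = 10
H(R, N) = 5*N + R*(-5 - N) (H(R, N) = (-5 - N)*R + 5*N = R*(-5 - N) + 5*N = 5*N + R*(-5 - N))
-512/H(j(1), -19) = -512/(5*(-19) - 1*1²*(5 - 19)) = -512/(-95 - 1*1*(-14)) = -512/(-95 + 14) = -512/(-81) = -512*(-1/81) = 512/81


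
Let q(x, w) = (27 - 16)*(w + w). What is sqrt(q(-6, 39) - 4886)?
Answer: 2*I*sqrt(1007) ≈ 63.467*I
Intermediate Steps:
q(x, w) = 22*w (q(x, w) = 11*(2*w) = 22*w)
sqrt(q(-6, 39) - 4886) = sqrt(22*39 - 4886) = sqrt(858 - 4886) = sqrt(-4028) = 2*I*sqrt(1007)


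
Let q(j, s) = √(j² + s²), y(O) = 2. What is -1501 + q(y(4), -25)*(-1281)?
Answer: -1501 - 1281*√629 ≈ -33628.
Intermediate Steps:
-1501 + q(y(4), -25)*(-1281) = -1501 + √(2² + (-25)²)*(-1281) = -1501 + √(4 + 625)*(-1281) = -1501 + √629*(-1281) = -1501 - 1281*√629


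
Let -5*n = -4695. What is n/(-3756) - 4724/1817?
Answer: -20713/7268 ≈ -2.8499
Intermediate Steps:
n = 939 (n = -⅕*(-4695) = 939)
n/(-3756) - 4724/1817 = 939/(-3756) - 4724/1817 = 939*(-1/3756) - 4724*1/1817 = -¼ - 4724/1817 = -20713/7268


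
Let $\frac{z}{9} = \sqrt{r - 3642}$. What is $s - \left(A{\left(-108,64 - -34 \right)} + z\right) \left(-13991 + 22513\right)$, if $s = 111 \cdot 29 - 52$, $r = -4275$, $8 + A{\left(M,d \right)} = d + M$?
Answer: $156563 - 76698 i \sqrt{7917} \approx 1.5656 \cdot 10^{5} - 6.8244 \cdot 10^{6} i$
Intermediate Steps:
$A{\left(M,d \right)} = -8 + M + d$ ($A{\left(M,d \right)} = -8 + \left(d + M\right) = -8 + \left(M + d\right) = -8 + M + d$)
$z = 9 i \sqrt{7917}$ ($z = 9 \sqrt{-4275 - 3642} = 9 \sqrt{-7917} = 9 i \sqrt{7917} \approx 800.8 i$)
$s = 3167$ ($s = 3219 - 52 = 3167$)
$s - \left(A{\left(-108,64 - -34 \right)} + z\right) \left(-13991 + 22513\right) = 3167 - \left(\left(-8 - 108 + \left(64 - -34\right)\right) + 9 i \sqrt{7917}\right) \left(-13991 + 22513\right) = 3167 - \left(\left(-8 - 108 + \left(64 + 34\right)\right) + 9 i \sqrt{7917}\right) 8522 = 3167 - \left(\left(-8 - 108 + 98\right) + 9 i \sqrt{7917}\right) 8522 = 3167 - \left(-18 + 9 i \sqrt{7917}\right) 8522 = 3167 - \left(-153396 + 76698 i \sqrt{7917}\right) = 3167 + \left(153396 - 76698 i \sqrt{7917}\right) = 156563 - 76698 i \sqrt{7917}$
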